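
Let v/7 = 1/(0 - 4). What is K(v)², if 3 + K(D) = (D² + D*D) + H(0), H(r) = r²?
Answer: 625/64 ≈ 9.7656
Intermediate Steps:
v = -7/4 (v = 7/(0 - 4) = 7/(-4) = 7*(-¼) = -7/4 ≈ -1.7500)
K(D) = -3 + 2*D² (K(D) = -3 + ((D² + D*D) + 0²) = -3 + ((D² + D²) + 0) = -3 + (2*D² + 0) = -3 + 2*D²)
K(v)² = (-3 + 2*(-7/4)²)² = (-3 + 2*(49/16))² = (-3 + 49/8)² = (25/8)² = 625/64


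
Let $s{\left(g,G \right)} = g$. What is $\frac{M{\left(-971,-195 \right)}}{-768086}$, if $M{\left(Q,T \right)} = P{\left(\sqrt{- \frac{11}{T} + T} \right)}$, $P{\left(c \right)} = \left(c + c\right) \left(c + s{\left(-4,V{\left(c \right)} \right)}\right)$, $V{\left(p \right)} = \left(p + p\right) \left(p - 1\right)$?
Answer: $\frac{38014}{74888385} + \frac{4 i \sqrt{7412730}}{74888385} \approx 0.00050761 + 0.00014542 i$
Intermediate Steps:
$V{\left(p \right)} = 2 p \left(-1 + p\right)$
$P{\left(c \right)} = 2 c \left(-4 + c\right)$ ($P{\left(c \right)} = \left(c + c\right) \left(c - 4\right) = 2 c \left(-4 + c\right)$)
$M{\left(Q,T \right)} = 2 \sqrt{T - \frac{11}{T}} \left(-4 + \sqrt{T - \frac{11}{T}}\right)$ ($M{\left(Q,T \right)} = 2 \sqrt{- \frac{11}{T} + T} \left(-4 + \sqrt{- \frac{11}{T} + T}\right) = 2 \sqrt{T - \frac{11}{T}} \left(-4 + \sqrt{T - \frac{11}{T}}\right)$)
$\frac{M{\left(-971,-195 \right)}}{-768086} = \frac{- \frac{22}{-195} - 8 \sqrt{-195 - \frac{11}{-195}} + 2 \left(-195\right)}{-768086} = \left(\left(-22\right) \left(- \frac{1}{195}\right) - 8 \sqrt{-195 - - \frac{11}{195}} - 390\right) \left(- \frac{1}{768086}\right) = \left(\frac{22}{195} - 8 \sqrt{-195 + \frac{11}{195}} - 390\right) \left(- \frac{1}{768086}\right) = \left(\frac{22}{195} - 8 \sqrt{- \frac{38014}{195}} - 390\right) \left(- \frac{1}{768086}\right) = \left(\frac{22}{195} - 8 \frac{i \sqrt{7412730}}{195} - 390\right) \left(- \frac{1}{768086}\right) = \left(\frac{22}{195} - \frac{8 i \sqrt{7412730}}{195} - 390\right) \left(- \frac{1}{768086}\right) = \left(- \frac{76028}{195} - \frac{8 i \sqrt{7412730}}{195}\right) \left(- \frac{1}{768086}\right) = \frac{38014}{74888385} + \frac{4 i \sqrt{7412730}}{74888385}$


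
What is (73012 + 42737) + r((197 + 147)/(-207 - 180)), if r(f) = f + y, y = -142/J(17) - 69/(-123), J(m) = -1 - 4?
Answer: 213608698/1845 ≈ 1.1578e+5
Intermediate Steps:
J(m) = -5
y = 5937/205 (y = -142/(-5) - 69/(-123) = -142*(-1/5) - 69*(-1/123) = 142/5 + 23/41 = 5937/205 ≈ 28.961)
r(f) = 5937/205 + f (r(f) = f + 5937/205 = 5937/205 + f)
(73012 + 42737) + r((197 + 147)/(-207 - 180)) = (73012 + 42737) + (5937/205 + (197 + 147)/(-207 - 180)) = 115749 + (5937/205 + 344/(-387)) = 115749 + (5937/205 + 344*(-1/387)) = 115749 + (5937/205 - 8/9) = 115749 + 51793/1845 = 213608698/1845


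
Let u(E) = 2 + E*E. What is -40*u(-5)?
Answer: -1080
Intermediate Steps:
u(E) = 2 + E²
-40*u(-5) = -40*(2 + (-5)²) = -40*(2 + 25) = -40*27 = -1080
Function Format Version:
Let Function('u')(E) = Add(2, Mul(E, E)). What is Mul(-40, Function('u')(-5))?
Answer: -1080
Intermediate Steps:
Function('u')(E) = Add(2, Pow(E, 2))
Mul(-40, Function('u')(-5)) = Mul(-40, Add(2, Pow(-5, 2))) = Mul(-40, Add(2, 25)) = Mul(-40, 27) = -1080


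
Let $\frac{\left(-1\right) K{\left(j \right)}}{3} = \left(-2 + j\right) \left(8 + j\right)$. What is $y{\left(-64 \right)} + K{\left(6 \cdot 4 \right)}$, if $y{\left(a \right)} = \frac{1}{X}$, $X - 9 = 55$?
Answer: $- \frac{135167}{64} \approx -2112.0$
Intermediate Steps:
$X = 64$ ($X = 9 + 55 = 64$)
$y{\left(a \right)} = \frac{1}{64}$
$K{\left(j \right)} = - 3 \left(-2 + j\right) \left(8 + j\right)$
$y{\left(-64 \right)} + K{\left(6 \cdot 4 \right)} = \frac{1}{64} - \left(-48 + 1728 + 18 \cdot 6 \cdot 4\right) = \frac{1}{64} - \left(384 + 1728\right) = \frac{1}{64} - 2112 = - \frac{135167}{64}$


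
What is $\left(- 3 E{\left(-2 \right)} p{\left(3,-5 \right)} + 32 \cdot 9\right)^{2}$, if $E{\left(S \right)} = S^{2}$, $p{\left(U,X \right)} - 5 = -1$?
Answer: $57600$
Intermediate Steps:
$p{\left(U,X \right)} = 4$ ($p{\left(U,X \right)} = 5 - 1 = 4$)
$\left(- 3 E{\left(-2 \right)} p{\left(3,-5 \right)} + 32 \cdot 9\right)^{2} = \left(- 3 \left(-2\right)^{2} \cdot 4 + 32 \cdot 9\right)^{2} = \left(\left(-3\right) 4 \cdot 4 + 288\right)^{2} = \left(\left(-12\right) 4 + 288\right)^{2} = \left(-48 + 288\right)^{2} = 240^{2} = 57600$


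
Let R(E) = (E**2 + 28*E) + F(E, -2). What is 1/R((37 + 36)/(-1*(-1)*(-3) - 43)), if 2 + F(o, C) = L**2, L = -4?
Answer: -2116/59071 ≈ -0.035821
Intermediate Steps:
F(o, C) = 14 (F(o, C) = -2 + (-4)**2 = -2 + 16 = 14)
R(E) = 14 + E**2 + 28*E (R(E) = (E**2 + 28*E) + 14 = 14 + E**2 + 28*E)
1/R((37 + 36)/(-1*(-1)*(-3) - 43)) = 1/(14 + ((37 + 36)/(-1*(-1)*(-3) - 43))**2 + 28*((37 + 36)/(-1*(-1)*(-3) - 43))) = 1/(14 + (73/(1*(-3) - 43))**2 + 28*(73/(1*(-3) - 43))) = 1/(14 + (73/(-3 - 43))**2 + 28*(73/(-3 - 43))) = 1/(14 + (73/(-46))**2 + 28*(73/(-46))) = 1/(14 + (73*(-1/46))**2 + 28*(73*(-1/46))) = 1/(14 + (-73/46)**2 + 28*(-73/46)) = 1/(14 + 5329/2116 - 1022/23) = 1/(-59071/2116) = -2116/59071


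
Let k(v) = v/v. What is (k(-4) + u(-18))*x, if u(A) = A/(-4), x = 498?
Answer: 2739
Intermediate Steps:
k(v) = 1
u(A) = -A/4 (u(A) = A*(-¼) = -A/4)
(k(-4) + u(-18))*x = (1 - ¼*(-18))*498 = (1 + 9/2)*498 = (11/2)*498 = 2739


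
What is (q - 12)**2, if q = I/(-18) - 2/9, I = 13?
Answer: 54289/324 ≈ 167.56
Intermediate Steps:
q = -17/18 (q = 13/(-18) - 2/9 = 13*(-1/18) - 2*1/9 = -13/18 - 2/9 = -17/18 ≈ -0.94444)
(q - 12)**2 = (-17/18 - 12)**2 = (-233/18)**2 = 54289/324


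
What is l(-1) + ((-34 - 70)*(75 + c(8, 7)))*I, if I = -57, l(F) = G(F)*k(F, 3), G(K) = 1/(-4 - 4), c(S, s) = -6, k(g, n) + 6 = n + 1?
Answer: 1636129/4 ≈ 4.0903e+5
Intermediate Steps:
k(g, n) = -5 + n (k(g, n) = -6 + (n + 1) = -6 + (1 + n) = -5 + n)
G(K) = -1/8 (G(K) = 1/(-8) = -1/8)
l(F) = 1/4 (l(F) = -(-5 + 3)/8 = -1/8*(-2) = 1/4)
l(-1) + ((-34 - 70)*(75 + c(8, 7)))*I = 1/4 + ((-34 - 70)*(75 - 6))*(-57) = 1/4 - 104*69*(-57) = 1/4 - 7176*(-57) = 1/4 + 409032 = 1636129/4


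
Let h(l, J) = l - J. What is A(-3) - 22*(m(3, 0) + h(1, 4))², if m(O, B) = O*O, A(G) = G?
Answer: -795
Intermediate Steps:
m(O, B) = O²
A(-3) - 22*(m(3, 0) + h(1, 4))² = -3 - 22*(3² + (1 - 1*4))² = -3 - 22*(9 + (1 - 4))² = -3 - 22*(9 - 3)² = -3 - 22*6² = -3 - 22*36 = -3 - 792 = -795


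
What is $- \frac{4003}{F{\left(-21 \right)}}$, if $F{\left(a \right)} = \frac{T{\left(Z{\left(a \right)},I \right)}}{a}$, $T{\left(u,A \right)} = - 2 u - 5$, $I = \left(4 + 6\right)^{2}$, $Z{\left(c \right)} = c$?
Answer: $\frac{84063}{37} \approx 2272.0$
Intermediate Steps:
$I = 100$ ($I = 10^{2} = 100$)
$T{\left(u,A \right)} = -5 - 2 u$
$F{\left(a \right)} = \frac{-5 - 2 a}{a}$
$- \frac{4003}{F{\left(-21 \right)}} = - \frac{4003}{-2 - \frac{5}{-21}} = - \frac{4003}{-2 - - \frac{5}{21}} = - \frac{4003}{-2 + \frac{5}{21}} = - \frac{4003}{- \frac{37}{21}} = \left(-4003\right) \left(- \frac{21}{37}\right) = \frac{84063}{37}$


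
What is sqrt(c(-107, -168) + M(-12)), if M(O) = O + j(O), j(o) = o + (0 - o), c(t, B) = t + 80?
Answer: I*sqrt(39) ≈ 6.245*I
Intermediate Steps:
c(t, B) = 80 + t
j(o) = 0 (j(o) = o - o = 0)
M(O) = O (M(O) = O + 0 = O)
sqrt(c(-107, -168) + M(-12)) = sqrt((80 - 107) - 12) = sqrt(-27 - 12) = sqrt(-39) = I*sqrt(39)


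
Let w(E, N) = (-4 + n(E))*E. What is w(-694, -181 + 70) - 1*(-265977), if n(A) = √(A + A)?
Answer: 268753 - 1388*I*√347 ≈ 2.6875e+5 - 25856.0*I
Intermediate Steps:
n(A) = √2*√A (n(A) = √(2*A) = √2*√A)
w(E, N) = E*(-4 + √2*√E) (w(E, N) = (-4 + √2*√E)*E = E*(-4 + √2*√E))
w(-694, -181 + 70) - 1*(-265977) = -694*(-4 + √2*√(-694)) - 1*(-265977) = -694*(-4 + √2*(I*√694)) + 265977 = -694*(-4 + 2*I*√347) + 265977 = (2776 - 1388*I*√347) + 265977 = 268753 - 1388*I*√347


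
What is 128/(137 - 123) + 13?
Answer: 155/7 ≈ 22.143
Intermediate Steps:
128/(137 - 123) + 13 = 128/14 + 13 = (1/14)*128 + 13 = 64/7 + 13 = 155/7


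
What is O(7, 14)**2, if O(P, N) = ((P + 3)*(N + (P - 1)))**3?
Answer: 64000000000000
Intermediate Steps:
O(P, N) = (3 + P)**3*(-1 + N + P)**3 (O(P, N) = ((3 + P)*(N + (-1 + P)))**3 = ((3 + P)*(-1 + N + P))**3 = (3 + P)**3*(-1 + N + P)**3)
O(7, 14)**2 = ((3 + 7)**3*(-1 + 14 + 7)**3)**2 = (10**3*20**3)**2 = (1000*8000)**2 = 8000000**2 = 64000000000000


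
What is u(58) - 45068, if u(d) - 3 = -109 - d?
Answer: -45232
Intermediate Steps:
u(d) = -106 - d (u(d) = 3 + (-109 - d) = -106 - d)
u(58) - 45068 = (-106 - 1*58) - 45068 = (-106 - 58) - 45068 = -164 - 45068 = -45232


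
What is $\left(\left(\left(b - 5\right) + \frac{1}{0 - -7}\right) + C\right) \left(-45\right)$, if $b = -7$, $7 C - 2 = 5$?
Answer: $\frac{3420}{7} \approx 488.57$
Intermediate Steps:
$C = 1$ ($C = \frac{2}{7} + \frac{1}{7} \cdot 5 = \frac{2}{7} + \frac{5}{7} = 1$)
$\left(\left(\left(b - 5\right) + \frac{1}{0 - -7}\right) + C\right) \left(-45\right) = \left(\left(\left(-7 - 5\right) + \frac{1}{0 - -7}\right) + 1\right) \left(-45\right) = \left(\left(-12 + \frac{1}{0 + 7}\right) + 1\right) \left(-45\right) = \left(\left(-12 + \frac{1}{7}\right) + 1\right) \left(-45\right) = \left(- \frac{83}{7} + 1\right) \left(-45\right) = \left(- \frac{76}{7}\right) \left(-45\right) = \frac{3420}{7}$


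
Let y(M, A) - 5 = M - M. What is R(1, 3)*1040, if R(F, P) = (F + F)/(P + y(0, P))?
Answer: 260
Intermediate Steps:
y(M, A) = 5 (y(M, A) = 5 + (M - M) = 5 + 0 = 5)
R(F, P) = 2*F/(5 + P) (R(F, P) = (F + F)/(P + 5) = (2*F)/(5 + P) = 2*F/(5 + P))
R(1, 3)*1040 = (2*1/(5 + 3))*1040 = (2*1/8)*1040 = (2*1*(1/8))*1040 = (1/4)*1040 = 260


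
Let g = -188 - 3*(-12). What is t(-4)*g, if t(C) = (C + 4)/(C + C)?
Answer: 0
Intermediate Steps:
t(C) = (4 + C)/(2*C) (t(C) = (4 + C)/((2*C)) = (4 + C)*(1/(2*C)) = (4 + C)/(2*C))
g = -152 (g = -188 - 1*(-36) = -188 + 36 = -152)
t(-4)*g = ((½)*(4 - 4)/(-4))*(-152) = ((½)*(-¼)*0)*(-152) = 0*(-152) = 0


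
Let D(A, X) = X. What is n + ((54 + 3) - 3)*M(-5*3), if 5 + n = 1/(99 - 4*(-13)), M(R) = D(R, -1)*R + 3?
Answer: 146018/151 ≈ 967.01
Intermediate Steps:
M(R) = 3 - R (M(R) = -R + 3 = 3 - R)
n = -754/151 (n = -5 + 1/(99 - 4*(-13)) = -5 + 1/(99 + 52) = -5 + 1/151 = -754/151 ≈ -4.9934)
n + ((54 + 3) - 3)*M(-5*3) = -754/151 + ((54 + 3) - 3)*(3 - (-5)*3) = -754/151 + (57 - 3)*(3 - 1*(-15)) = -754/151 + 54*(3 + 15) = -754/151 + 54*18 = -754/151 + 972 = 146018/151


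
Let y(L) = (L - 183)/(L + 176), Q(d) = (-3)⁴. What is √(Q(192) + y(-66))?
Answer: √952710/110 ≈ 8.8734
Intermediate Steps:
Q(d) = 81
y(L) = (-183 + L)/(176 + L)
√(Q(192) + y(-66)) = √(81 + (-183 - 66)/(176 - 66)) = √(81 - 249/110) = √(8661/110) = √952710/110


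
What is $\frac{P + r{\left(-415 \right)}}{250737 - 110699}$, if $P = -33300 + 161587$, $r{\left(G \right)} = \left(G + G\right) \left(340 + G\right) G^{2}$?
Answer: $\frac{10721134537}{140038} \approx 76559.0$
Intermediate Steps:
$r{\left(G \right)} = 2 G^{3} \left(340 + G\right)$ ($r{\left(G \right)} = 2 G \left(340 + G\right) G^{2} = 2 G^{3} \left(340 + G\right)$)
$P = 128287$
$\frac{P + r{\left(-415 \right)}}{250737 - 110699} = \frac{128287 + 2 \left(-415\right)^{3} \left(340 - 415\right)}{250737 - 110699} = \frac{128287 + 2 \left(-71473375\right) \left(-75\right)}{140038} = \left(128287 + 10721006250\right) \frac{1}{140038} = 10721134537 \cdot \frac{1}{140038} = \frac{10721134537}{140038}$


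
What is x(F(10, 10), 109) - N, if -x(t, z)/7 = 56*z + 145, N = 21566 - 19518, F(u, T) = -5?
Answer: -45791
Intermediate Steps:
N = 2048
x(t, z) = -1015 - 392*z (x(t, z) = -7*(56*z + 145) = -7*(145 + 56*z) = -1015 - 392*z)
x(F(10, 10), 109) - N = (-1015 - 392*109) - 1*2048 = (-1015 - 42728) - 2048 = -43743 - 2048 = -45791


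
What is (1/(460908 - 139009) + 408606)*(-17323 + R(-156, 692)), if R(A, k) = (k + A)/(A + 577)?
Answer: -959174553349809365/135519479 ≈ -7.0778e+9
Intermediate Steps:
R(A, k) = (A + k)/(577 + A)
(1/(460908 - 139009) + 408606)*(-17323 + R(-156, 692)) = (1/(460908 - 139009) + 408606)*(-17323 + (-156 + 692)/(577 - 156)) = (1/321899 + 408606)*(-17323 + 536/421) = (1/321899 + 408606)*(-17323 + (1/421)*536) = 131529862795*(-17323 + 536/421)/321899 = (131529862795/321899)*(-7292447/421) = -959174553349809365/135519479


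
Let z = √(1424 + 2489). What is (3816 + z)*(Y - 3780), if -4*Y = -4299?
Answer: -10323234 - 10821*√3913/4 ≈ -1.0492e+7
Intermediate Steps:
Y = 4299/4 (Y = -¼*(-4299) = 4299/4 ≈ 1074.8)
z = √3913 ≈ 62.554
(3816 + z)*(Y - 3780) = (3816 + √3913)*(4299/4 - 3780) = (3816 + √3913)*(-10821/4) = -10323234 - 10821*√3913/4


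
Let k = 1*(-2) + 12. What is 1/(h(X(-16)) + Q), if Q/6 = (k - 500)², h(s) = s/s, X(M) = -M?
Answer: 1/1440601 ≈ 6.9415e-7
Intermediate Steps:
k = 10 (k = -2 + 12 = 10)
h(s) = 1
Q = 1440600 (Q = 6*(10 - 500)² = 6*(-490)² = 6*240100 = 1440600)
1/(h(X(-16)) + Q) = 1/(1 + 1440600) = 1/1440601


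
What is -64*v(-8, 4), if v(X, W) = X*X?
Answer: -4096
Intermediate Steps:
v(X, W) = X²
-64*v(-8, 4) = -64*(-8)² = -64*64 = -4096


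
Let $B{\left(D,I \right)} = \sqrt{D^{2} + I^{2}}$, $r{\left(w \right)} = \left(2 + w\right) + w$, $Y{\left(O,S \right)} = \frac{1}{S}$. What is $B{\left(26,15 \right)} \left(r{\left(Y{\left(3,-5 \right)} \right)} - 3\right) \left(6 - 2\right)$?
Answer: $- \frac{28 \sqrt{901}}{5} \approx -168.09$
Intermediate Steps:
$r{\left(w \right)} = 2 + 2 w$
$B{\left(26,15 \right)} \left(r{\left(Y{\left(3,-5 \right)} \right)} - 3\right) \left(6 - 2\right) = \sqrt{26^{2} + 15^{2}} \left(\left(2 + \frac{2}{-5}\right) - 3\right) \left(6 - 2\right) = \sqrt{676 + 225} \left(\left(2 + 2 \left(- \frac{1}{5}\right)\right) - 3\right) 4 = \sqrt{901} \left(\left(2 - \frac{2}{5}\right) - 3\right) 4 = \sqrt{901} \left(\frac{8}{5} - 3\right) 4 = \sqrt{901} \left(\left(- \frac{7}{5}\right) 4\right) = \sqrt{901} \left(- \frac{28}{5}\right) = - \frac{28 \sqrt{901}}{5}$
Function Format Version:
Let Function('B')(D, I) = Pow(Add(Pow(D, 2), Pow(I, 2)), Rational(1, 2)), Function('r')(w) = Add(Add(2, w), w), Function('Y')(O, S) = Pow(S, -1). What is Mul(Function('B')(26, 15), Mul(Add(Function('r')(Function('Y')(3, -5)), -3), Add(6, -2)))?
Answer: Mul(Rational(-28, 5), Pow(901, Rational(1, 2))) ≈ -168.09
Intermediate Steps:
Function('r')(w) = Add(2, Mul(2, w))
Mul(Function('B')(26, 15), Mul(Add(Function('r')(Function('Y')(3, -5)), -3), Add(6, -2))) = Mul(Pow(Add(Pow(26, 2), Pow(15, 2)), Rational(1, 2)), Mul(Add(Add(2, Mul(2, Pow(-5, -1))), -3), Add(6, -2))) = Mul(Pow(Add(676, 225), Rational(1, 2)), Mul(Add(Add(2, Mul(2, Rational(-1, 5))), -3), 4)) = Mul(Pow(901, Rational(1, 2)), Mul(Add(Add(2, Rational(-2, 5)), -3), 4)) = Mul(Pow(901, Rational(1, 2)), Mul(Add(Rational(8, 5), -3), 4)) = Mul(Pow(901, Rational(1, 2)), Mul(Rational(-7, 5), 4)) = Mul(Pow(901, Rational(1, 2)), Rational(-28, 5)) = Mul(Rational(-28, 5), Pow(901, Rational(1, 2)))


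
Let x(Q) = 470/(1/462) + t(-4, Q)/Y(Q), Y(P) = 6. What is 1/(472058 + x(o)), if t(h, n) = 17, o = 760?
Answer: 6/4135205 ≈ 1.4510e-6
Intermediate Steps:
x(Q) = 1302857/6 (x(Q) = 470/(1/462) + 17/6 = 470/(1/462) + 17*(1/6) = 470*462 + 17/6 = 217140 + 17/6 = 1302857/6)
1/(472058 + x(o)) = 1/(472058 + 1302857/6) = 1/(4135205/6) = 6/4135205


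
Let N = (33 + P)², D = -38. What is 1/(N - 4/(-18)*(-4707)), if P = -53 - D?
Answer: -1/722 ≈ -0.0013850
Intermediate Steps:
P = -15 (P = -53 - 1*(-38) = -53 + 38 = -15)
N = 324 (N = (33 - 15)² = 18² = 324)
1/(N - 4/(-18)*(-4707)) = 1/(324 - 4/(-18)*(-4707)) = 1/(324 - 4*(-1/18)*(-4707)) = 1/(324 + (2/9)*(-4707)) = 1/(324 - 1046) = 1/(-722) = -1/722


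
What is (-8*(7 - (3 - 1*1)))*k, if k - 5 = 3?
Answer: -320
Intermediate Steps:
k = 8 (k = 5 + 3 = 8)
(-8*(7 - (3 - 1*1)))*k = -8*(7 - (3 - 1*1))*8 = -8*(7 - (3 - 1))*8 = -8*(7 - 1*2)*8 = -8*(7 - 2)*8 = -8*5*8 = -40*8 = -320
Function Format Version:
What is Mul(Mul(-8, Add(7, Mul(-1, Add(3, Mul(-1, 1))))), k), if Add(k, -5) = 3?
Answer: -320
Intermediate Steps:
k = 8 (k = Add(5, 3) = 8)
Mul(Mul(-8, Add(7, Mul(-1, Add(3, Mul(-1, 1))))), k) = Mul(Mul(-8, Add(7, Mul(-1, Add(3, Mul(-1, 1))))), 8) = Mul(Mul(-8, Add(7, Mul(-1, Add(3, -1)))), 8) = Mul(Mul(-8, Add(7, Mul(-1, 2))), 8) = Mul(Mul(-8, Add(7, -2)), 8) = Mul(Mul(-8, 5), 8) = Mul(-40, 8) = -320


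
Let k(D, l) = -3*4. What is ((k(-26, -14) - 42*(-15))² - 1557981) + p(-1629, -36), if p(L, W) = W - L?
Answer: -1174464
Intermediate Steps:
k(D, l) = -12
((k(-26, -14) - 42*(-15))² - 1557981) + p(-1629, -36) = ((-12 - 42*(-15))² - 1557981) + (-36 - 1*(-1629)) = ((-12 + 630)² - 1557981) + (-36 + 1629) = (618² - 1557981) + 1593 = (381924 - 1557981) + 1593 = -1176057 + 1593 = -1174464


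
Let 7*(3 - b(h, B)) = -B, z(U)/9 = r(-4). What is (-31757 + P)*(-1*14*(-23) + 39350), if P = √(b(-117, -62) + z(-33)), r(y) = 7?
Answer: -1259863704 + 793440*√7/7 ≈ -1.2596e+9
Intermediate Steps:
z(U) = 63 (z(U) = 9*7 = 63)
b(h, B) = 3 + B/7 (b(h, B) = 3 - (-1)*B/7 = 3 + B/7)
P = 20*√7/7 (P = √((3 + (⅐)*(-62)) + 63) = √((3 - 62/7) + 63) = √(-41/7 + 63) = √(400/7) = 20*√7/7 ≈ 7.5593)
(-31757 + P)*(-1*14*(-23) + 39350) = (-31757 + 20*√7/7)*(-1*14*(-23) + 39350) = (-31757 + 20*√7/7)*(-14*(-23) + 39350) = (-31757 + 20*√7/7)*(322 + 39350) = (-31757 + 20*√7/7)*39672 = -1259863704 + 793440*√7/7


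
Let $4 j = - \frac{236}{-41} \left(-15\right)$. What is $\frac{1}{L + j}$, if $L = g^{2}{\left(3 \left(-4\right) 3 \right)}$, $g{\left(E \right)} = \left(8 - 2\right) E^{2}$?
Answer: $\frac{41}{2479112331} \approx 1.6538 \cdot 10^{-8}$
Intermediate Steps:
$g{\left(E \right)} = 6 E^{2}$ ($g{\left(E \right)} = \left(8 - 2\right) E^{2} = 6 E^{2}$)
$L = 60466176$ ($L = \left(6 \left(3 \left(-4\right) 3\right)^{2}\right)^{2} = \left(6 \left(\left(-12\right) 3\right)^{2}\right)^{2} = \left(6 \left(-36\right)^{2}\right)^{2} = \left(6 \cdot 1296\right)^{2} = 7776^{2} = 60466176$)
$j = - \frac{885}{41}$ ($j = \frac{- \frac{236}{-41} \left(-15\right)}{4} = \frac{\left(-236\right) \left(- \frac{1}{41}\right) \left(-15\right)}{4} = \frac{\frac{236}{41} \left(-15\right)}{4} = \frac{1}{4} \left(- \frac{3540}{41}\right) = - \frac{885}{41} \approx -21.585$)
$\frac{1}{L + j} = \frac{1}{60466176 - \frac{885}{41}} = \frac{1}{\frac{2479112331}{41}} = \frac{41}{2479112331}$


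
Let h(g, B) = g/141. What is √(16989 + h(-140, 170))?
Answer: √337738569/141 ≈ 130.34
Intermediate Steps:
h(g, B) = g/141 (h(g, B) = g*(1/141) = g/141)
√(16989 + h(-140, 170)) = √(16989 + (1/141)*(-140)) = √(16989 - 140/141) = √(2395309/141) = √337738569/141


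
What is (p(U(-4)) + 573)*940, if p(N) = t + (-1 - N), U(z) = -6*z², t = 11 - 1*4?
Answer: 634500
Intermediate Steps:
t = 7 (t = 11 - 4 = 7)
p(N) = 6 - N (p(N) = 7 + (-1 - N) = 6 - N)
(p(U(-4)) + 573)*940 = ((6 - (-6)*(-4)²) + 573)*940 = ((6 - (-6)*16) + 573)*940 = ((6 - 1*(-96)) + 573)*940 = ((6 + 96) + 573)*940 = (102 + 573)*940 = 675*940 = 634500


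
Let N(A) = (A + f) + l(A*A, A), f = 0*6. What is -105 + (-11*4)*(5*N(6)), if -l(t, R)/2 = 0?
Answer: -1425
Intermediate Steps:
f = 0
l(t, R) = 0 (l(t, R) = -2*0 = 0)
N(A) = A (N(A) = (A + 0) + 0 = A + 0 = A)
-105 + (-11*4)*(5*N(6)) = -105 + (-11*4)*(5*6) = -105 - 44*30 = -105 - 1320 = -1425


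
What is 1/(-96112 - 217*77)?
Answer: -1/112821 ≈ -8.8636e-6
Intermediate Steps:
1/(-96112 - 217*77) = 1/(-96112 - 16709) = 1/(-112821) = -1/112821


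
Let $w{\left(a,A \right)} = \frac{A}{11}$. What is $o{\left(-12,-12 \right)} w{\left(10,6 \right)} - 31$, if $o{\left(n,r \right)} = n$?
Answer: $- \frac{413}{11} \approx -37.545$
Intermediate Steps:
$w{\left(a,A \right)} = \frac{A}{11}$ ($w{\left(a,A \right)} = A \frac{1}{11} = \frac{A}{11}$)
$o{\left(-12,-12 \right)} w{\left(10,6 \right)} - 31 = - 12 \cdot \frac{1}{11} \cdot 6 - 31 = \left(-12\right) \frac{6}{11} - 31 = - \frac{72}{11} - 31 = - \frac{413}{11}$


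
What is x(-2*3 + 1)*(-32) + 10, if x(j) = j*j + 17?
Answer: -1334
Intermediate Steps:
x(j) = 17 + j**2 (x(j) = j**2 + 17 = 17 + j**2)
x(-2*3 + 1)*(-32) + 10 = (17 + (-2*3 + 1)**2)*(-32) + 10 = (17 + (-6 + 1)**2)*(-32) + 10 = (17 + (-5)**2)*(-32) + 10 = (17 + 25)*(-32) + 10 = 42*(-32) + 10 = -1344 + 10 = -1334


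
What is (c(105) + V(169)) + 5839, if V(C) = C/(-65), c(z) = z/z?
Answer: 29187/5 ≈ 5837.4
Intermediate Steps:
c(z) = 1
V(C) = -C/65 (V(C) = C*(-1/65) = -C/65)
(c(105) + V(169)) + 5839 = (1 - 1/65*169) + 5839 = (1 - 13/5) + 5839 = -8/5 + 5839 = 29187/5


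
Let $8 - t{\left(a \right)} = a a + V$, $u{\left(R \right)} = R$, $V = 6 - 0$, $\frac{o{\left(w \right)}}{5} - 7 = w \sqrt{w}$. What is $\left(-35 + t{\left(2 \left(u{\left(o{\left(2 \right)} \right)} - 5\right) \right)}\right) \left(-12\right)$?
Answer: $53196 + 28800 \sqrt{2} \approx 93925.0$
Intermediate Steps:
$o{\left(w \right)} = 35 + 5 w^{\frac{3}{2}}$ ($o{\left(w \right)} = 35 + 5 w \sqrt{w} = 35 + 5 w^{\frac{3}{2}}$)
$V = 6$ ($V = 6 + 0 = 6$)
$t{\left(a \right)} = 2 - a^{2}$ ($t{\left(a \right)} = 8 - \left(a a + 6\right) = 8 - \left(a^{2} + 6\right) = 8 - \left(6 + a^{2}\right) = 2 - a^{2}$)
$\left(-35 + t{\left(2 \left(u{\left(o{\left(2 \right)} \right)} - 5\right) \right)}\right) \left(-12\right) = \left(-35 + \left(2 - \left(2 \left(\left(35 + 5 \cdot 2^{\frac{3}{2}}\right) - 5\right)\right)^{2}\right)\right) \left(-12\right) = \left(-35 + \left(2 - \left(2 \left(\left(35 + 5 \cdot 2 \sqrt{2}\right) - 5\right)\right)^{2}\right)\right) \left(-12\right) = \left(-35 + \left(2 - \left(2 \left(\left(35 + 10 \sqrt{2}\right) - 5\right)\right)^{2}\right)\right) \left(-12\right) = \left(-35 + \left(2 - \left(2 \left(30 + 10 \sqrt{2}\right)\right)^{2}\right)\right) \left(-12\right) = \left(-35 + \left(2 - \left(60 + 20 \sqrt{2}\right)^{2}\right)\right) \left(-12\right) = \left(-33 - \left(60 + 20 \sqrt{2}\right)^{2}\right) \left(-12\right) = 396 + 12 \left(60 + 20 \sqrt{2}\right)^{2}$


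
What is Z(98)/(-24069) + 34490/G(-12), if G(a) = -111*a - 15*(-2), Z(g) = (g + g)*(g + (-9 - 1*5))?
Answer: 134619307/5463663 ≈ 24.639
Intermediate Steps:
Z(g) = 2*g*(-14 + g) (Z(g) = (2*g)*(g + (-9 - 5)) = (2*g)*(g - 14) = (2*g)*(-14 + g) = 2*g*(-14 + g))
G(a) = 30 - 111*a (G(a) = -111*a + 30 = 30 - 111*a)
Z(98)/(-24069) + 34490/G(-12) = (2*98*(-14 + 98))/(-24069) + 34490/(30 - 111*(-12)) = (2*98*84)*(-1/24069) + 34490/(30 + 1332) = 16464*(-1/24069) + 34490/1362 = -5488/8023 + 34490*(1/1362) = -5488/8023 + 17245/681 = 134619307/5463663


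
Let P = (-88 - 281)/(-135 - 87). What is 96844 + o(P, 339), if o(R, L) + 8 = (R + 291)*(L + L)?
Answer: 10924655/37 ≈ 2.9526e+5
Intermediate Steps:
P = 123/74 (P = -369/(-222) = -369*(-1/222) = 123/74 ≈ 1.6622)
o(R, L) = -8 + 2*L*(291 + R) (o(R, L) = -8 + (R + 291)*(L + L) = -8 + (291 + R)*(2*L) = -8 + 2*L*(291 + R))
96844 + o(P, 339) = 96844 + (-8 + 582*339 + 2*339*(123/74)) = 96844 + (-8 + 197298 + 41697/37) = 96844 + 7341427/37 = 10924655/37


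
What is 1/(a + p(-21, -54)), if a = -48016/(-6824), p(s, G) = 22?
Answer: 853/24768 ≈ 0.034440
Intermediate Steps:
a = 6002/853 (a = -48016*(-1/6824) = 6002/853 ≈ 7.0363)
1/(a + p(-21, -54)) = 1/(6002/853 + 22) = 1/(24768/853) = 853/24768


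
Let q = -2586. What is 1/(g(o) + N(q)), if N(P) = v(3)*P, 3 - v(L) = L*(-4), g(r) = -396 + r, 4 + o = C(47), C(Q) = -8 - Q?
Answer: -1/39245 ≈ -2.5481e-5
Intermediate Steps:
o = -59 (o = -4 + (-8 - 1*47) = -4 + (-8 - 47) = -4 - 55 = -59)
v(L) = 3 + 4*L (v(L) = 3 - L*(-4) = 3 - (-4)*L = 3 + 4*L)
N(P) = 15*P (N(P) = (3 + 4*3)*P = (3 + 12)*P = 15*P)
1/(g(o) + N(q)) = 1/((-396 - 59) + 15*(-2586)) = 1/(-455 - 38790) = 1/(-39245) = -1/39245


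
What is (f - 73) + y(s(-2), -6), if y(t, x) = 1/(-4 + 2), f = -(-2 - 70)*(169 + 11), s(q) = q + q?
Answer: 25773/2 ≈ 12887.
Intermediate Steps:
s(q) = 2*q
f = 12960 (f = -(-72)*180 = -1*(-12960) = 12960)
y(t, x) = -½ (y(t, x) = 1/(-2) = -½)
(f - 73) + y(s(-2), -6) = (12960 - 73) - ½ = 12887 - ½ = 25773/2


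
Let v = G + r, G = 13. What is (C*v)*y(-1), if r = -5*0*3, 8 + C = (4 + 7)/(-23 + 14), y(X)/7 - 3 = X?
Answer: -15106/9 ≈ -1678.4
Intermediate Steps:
y(X) = 21 + 7*X
C = -83/9 (C = -8 + (4 + 7)/(-23 + 14) = -8 + 11/(-9) = -8 + 11*(-⅑) = -8 - 11/9 = -83/9 ≈ -9.2222)
r = 0 (r = 0*3 = 0)
v = 13 (v = 13 + 0 = 13)
(C*v)*y(-1) = (-83/9*13)*(21 + 7*(-1)) = -1079*(21 - 7)/9 = -1079/9*14 = -15106/9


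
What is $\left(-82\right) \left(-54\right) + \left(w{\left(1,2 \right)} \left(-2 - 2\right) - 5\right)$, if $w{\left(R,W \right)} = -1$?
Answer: $4427$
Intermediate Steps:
$\left(-82\right) \left(-54\right) + \left(w{\left(1,2 \right)} \left(-2 - 2\right) - 5\right) = \left(-82\right) \left(-54\right) - \left(3 - 2\right) = 4428 - 1 = 4427$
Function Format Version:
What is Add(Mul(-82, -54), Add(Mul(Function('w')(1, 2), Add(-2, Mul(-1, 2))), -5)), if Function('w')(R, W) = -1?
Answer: 4427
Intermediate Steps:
Add(Mul(-82, -54), Add(Mul(Function('w')(1, 2), Add(-2, Mul(-1, 2))), -5)) = Add(Mul(-82, -54), Add(Mul(-1, Add(-2, Mul(-1, 2))), -5)) = Add(4428, Add(Mul(-1, Add(-2, -2)), -5)) = Add(4428, Add(Mul(-1, -4), -5)) = Add(4428, Add(4, -5)) = Add(4428, -1) = 4427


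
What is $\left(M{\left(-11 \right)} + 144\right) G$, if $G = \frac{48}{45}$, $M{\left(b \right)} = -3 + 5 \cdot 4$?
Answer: $\frac{2576}{15} \approx 171.73$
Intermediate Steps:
$M{\left(b \right)} = 17$ ($M{\left(b \right)} = -3 + 20 = 17$)
$G = \frac{16}{15}$ ($G = 48 \cdot \frac{1}{45} = \frac{16}{15} \approx 1.0667$)
$\left(M{\left(-11 \right)} + 144\right) G = \left(17 + 144\right) \frac{16}{15} = 161 \cdot \frac{16}{15} = \frac{2576}{15}$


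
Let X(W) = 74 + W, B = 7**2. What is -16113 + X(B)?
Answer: -15990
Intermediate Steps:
B = 49
-16113 + X(B) = -16113 + (74 + 49) = -16113 + 123 = -15990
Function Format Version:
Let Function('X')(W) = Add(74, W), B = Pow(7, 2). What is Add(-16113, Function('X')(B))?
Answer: -15990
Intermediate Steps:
B = 49
Add(-16113, Function('X')(B)) = Add(-16113, Add(74, 49)) = Add(-16113, 123) = -15990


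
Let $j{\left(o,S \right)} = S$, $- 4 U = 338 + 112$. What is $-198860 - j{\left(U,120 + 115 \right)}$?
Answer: $-199095$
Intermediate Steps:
$U = - \frac{225}{2}$ ($U = - \frac{338 + 112}{4} = \left(- \frac{1}{4}\right) 450 = - \frac{225}{2} \approx -112.5$)
$-198860 - j{\left(U,120 + 115 \right)} = -198860 - \left(120 + 115\right) = -198860 - 235 = -199095$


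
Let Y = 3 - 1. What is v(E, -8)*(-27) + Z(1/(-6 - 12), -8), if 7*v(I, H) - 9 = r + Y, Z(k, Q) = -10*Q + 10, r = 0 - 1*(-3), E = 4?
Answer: 36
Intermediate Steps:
r = 3 (r = 0 + 3 = 3)
Y = 2
Z(k, Q) = 10 - 10*Q
v(I, H) = 2 (v(I, H) = 9/7 + (3 + 2)/7 = 9/7 + (⅐)*5 = 9/7 + 5/7 = 2)
v(E, -8)*(-27) + Z(1/(-6 - 12), -8) = 2*(-27) + (10 - 10*(-8)) = -54 + (10 + 80) = -54 + 90 = 36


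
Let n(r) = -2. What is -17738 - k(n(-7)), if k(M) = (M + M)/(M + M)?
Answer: -17739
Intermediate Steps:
k(M) = 1 (k(M) = (2*M)/((2*M)) = (2*M)*(1/(2*M)) = 1)
-17738 - k(n(-7)) = -17738 - 1*1 = -17738 - 1 = -17739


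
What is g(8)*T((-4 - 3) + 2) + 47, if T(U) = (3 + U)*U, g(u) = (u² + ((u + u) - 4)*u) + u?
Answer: 1727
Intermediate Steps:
g(u) = u + u² + u*(-4 + 2*u) (g(u) = (u² + (2*u - 4)*u) + u = (u² + (-4 + 2*u)*u) + u = (u² + u*(-4 + 2*u)) + u = u + u² + u*(-4 + 2*u))
T(U) = U*(3 + U)
g(8)*T((-4 - 3) + 2) + 47 = (3*8*(-1 + 8))*(((-4 - 3) + 2)*(3 + ((-4 - 3) + 2))) + 47 = (3*8*7)*((-7 + 2)*(3 + (-7 + 2))) + 47 = 168*(-5*(3 - 5)) + 47 = 168*(-5*(-2)) + 47 = 168*10 + 47 = 1680 + 47 = 1727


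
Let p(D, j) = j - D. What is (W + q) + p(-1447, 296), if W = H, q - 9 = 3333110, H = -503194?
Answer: 2831668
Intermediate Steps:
q = 3333119 (q = 9 + 3333110 = 3333119)
W = -503194
(W + q) + p(-1447, 296) = (-503194 + 3333119) + (296 - 1*(-1447)) = 2829925 + (296 + 1447) = 2829925 + 1743 = 2831668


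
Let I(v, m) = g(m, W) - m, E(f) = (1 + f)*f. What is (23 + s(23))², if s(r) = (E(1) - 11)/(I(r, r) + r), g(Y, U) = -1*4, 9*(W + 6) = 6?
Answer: 10201/16 ≈ 637.56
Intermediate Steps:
W = -16/3 (W = -6 + (⅑)*6 = -6 + ⅔ = -16/3 ≈ -5.3333)
g(Y, U) = -4
E(f) = f*(1 + f)
I(v, m) = -4 - m
s(r) = 9/4 (s(r) = (1*(1 + 1) - 11)/((-4 - r) + r) = (1*2 - 11)/(-4) = (2 - 11)*(-¼) = -9*(-¼) = 9/4)
(23 + s(23))² = (23 + 9/4)² = (101/4)² = 10201/16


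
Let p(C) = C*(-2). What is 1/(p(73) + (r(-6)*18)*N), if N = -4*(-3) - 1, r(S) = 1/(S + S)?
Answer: -2/325 ≈ -0.0061538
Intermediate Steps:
r(S) = 1/(2*S)
N = 11 (N = 12 - 1 = 11)
p(C) = -2*C
1/(p(73) + (r(-6)*18)*N) = 1/(-2*73 + (((1/2)/(-6))*18)*11) = 1/(-146 + (((1/2)*(-1/6))*18)*11) = 1/(-146 - 1/12*18*11) = 1/(-146 - 3/2*11) = 1/(-146 - 33/2) = 1/(-325/2) = -2/325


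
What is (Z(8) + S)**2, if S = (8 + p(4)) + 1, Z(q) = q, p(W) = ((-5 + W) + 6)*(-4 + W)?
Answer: 289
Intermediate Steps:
p(W) = (1 + W)*(-4 + W)
S = 9 (S = (8 + (-4 + 4**2 - 3*4)) + 1 = (8 + (-4 + 16 - 12)) + 1 = (8 + 0) + 1 = 8 + 1 = 9)
(Z(8) + S)**2 = (8 + 9)**2 = 17**2 = 289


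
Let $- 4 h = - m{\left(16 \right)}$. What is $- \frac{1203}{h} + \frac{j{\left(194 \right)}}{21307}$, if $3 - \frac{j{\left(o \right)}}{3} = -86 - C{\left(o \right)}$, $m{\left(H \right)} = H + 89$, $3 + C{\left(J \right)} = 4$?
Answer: $- \frac{34166978}{745745} \approx -45.816$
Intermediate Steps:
$C{\left(J \right)} = 1$ ($C{\left(J \right)} = -3 + 4 = 1$)
$m{\left(H \right)} = 89 + H$
$h = \frac{105}{4}$ ($h = - \frac{\left(-1\right) \left(89 + 16\right)}{4} = - \frac{\left(-1\right) 105}{4} = \left(- \frac{1}{4}\right) \left(-105\right) = \frac{105}{4} \approx 26.25$)
$j{\left(o \right)} = 270$ ($j{\left(o \right)} = 9 - 3 \left(-86 - 1\right) = 9 - -261 = 9 + 261 = 270$)
$- \frac{1203}{h} + \frac{j{\left(194 \right)}}{21307} = - \frac{1203}{\frac{105}{4}} + \frac{270}{21307} = \left(-1203\right) \frac{4}{105} + 270 \cdot \frac{1}{21307} = - \frac{1604}{35} + \frac{270}{21307} = - \frac{34166978}{745745}$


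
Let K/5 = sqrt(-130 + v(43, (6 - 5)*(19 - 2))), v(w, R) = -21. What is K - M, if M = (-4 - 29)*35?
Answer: 1155 + 5*I*sqrt(151) ≈ 1155.0 + 61.441*I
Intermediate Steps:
M = -1155 (M = -33*35 = -1155)
K = 5*I*sqrt(151) (K = 5*sqrt(-130 - 21) = 5*sqrt(-151) = 5*(I*sqrt(151)) = 5*I*sqrt(151) ≈ 61.441*I)
K - M = 5*I*sqrt(151) - 1*(-1155) = 5*I*sqrt(151) + 1155 = 1155 + 5*I*sqrt(151)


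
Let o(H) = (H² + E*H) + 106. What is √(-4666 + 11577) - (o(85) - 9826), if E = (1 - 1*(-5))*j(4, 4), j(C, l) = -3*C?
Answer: 8615 + √6911 ≈ 8698.1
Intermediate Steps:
E = -72 (E = (1 - 1*(-5))*(-3*4) = (1 + 5)*(-12) = 6*(-12) = -72)
o(H) = 106 + H² - 72*H (o(H) = (H² - 72*H) + 106 = 106 + H² - 72*H)
√(-4666 + 11577) - (o(85) - 9826) = √(-4666 + 11577) - ((106 + 85² - 72*85) - 9826) = √6911 - ((106 + 7225 - 6120) - 9826) = √6911 - (1211 - 9826) = √6911 - 1*(-8615) = √6911 + 8615 = 8615 + √6911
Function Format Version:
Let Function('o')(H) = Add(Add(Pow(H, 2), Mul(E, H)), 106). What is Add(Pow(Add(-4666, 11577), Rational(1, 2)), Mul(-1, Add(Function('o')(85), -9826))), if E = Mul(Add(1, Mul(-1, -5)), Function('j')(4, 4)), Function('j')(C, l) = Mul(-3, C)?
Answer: Add(8615, Pow(6911, Rational(1, 2))) ≈ 8698.1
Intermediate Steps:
E = -72 (E = Mul(Add(1, Mul(-1, -5)), Mul(-3, 4)) = Mul(Add(1, 5), -12) = Mul(6, -12) = -72)
Function('o')(H) = Add(106, Pow(H, 2), Mul(-72, H)) (Function('o')(H) = Add(Add(Pow(H, 2), Mul(-72, H)), 106) = Add(106, Pow(H, 2), Mul(-72, H)))
Add(Pow(Add(-4666, 11577), Rational(1, 2)), Mul(-1, Add(Function('o')(85), -9826))) = Add(Pow(Add(-4666, 11577), Rational(1, 2)), Mul(-1, Add(Add(106, Pow(85, 2), Mul(-72, 85)), -9826))) = Add(Pow(6911, Rational(1, 2)), Mul(-1, Add(Add(106, 7225, -6120), -9826))) = Add(Pow(6911, Rational(1, 2)), Mul(-1, Add(1211, -9826))) = Add(Pow(6911, Rational(1, 2)), Mul(-1, -8615)) = Add(Pow(6911, Rational(1, 2)), 8615) = Add(8615, Pow(6911, Rational(1, 2)))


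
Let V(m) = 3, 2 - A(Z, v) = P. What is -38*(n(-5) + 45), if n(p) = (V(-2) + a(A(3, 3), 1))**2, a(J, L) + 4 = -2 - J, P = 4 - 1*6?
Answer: -3572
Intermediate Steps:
P = -2 (P = 4 - 6 = -2)
A(Z, v) = 4 (A(Z, v) = 2 - 1*(-2) = 2 + 2 = 4)
a(J, L) = -6 - J (a(J, L) = -4 + (-2 - J) = -6 - J)
n(p) = 49 (n(p) = (3 + (-6 - 1*4))**2 = (3 + (-6 - 4))**2 = (3 - 10)**2 = (-7)**2 = 49)
-38*(n(-5) + 45) = -38*(49 + 45) = -38*94 = -3572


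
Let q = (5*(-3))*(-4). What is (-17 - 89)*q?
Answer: -6360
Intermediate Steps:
q = 60 (q = -15*(-4) = 60)
(-17 - 89)*q = (-17 - 89)*60 = -106*60 = -6360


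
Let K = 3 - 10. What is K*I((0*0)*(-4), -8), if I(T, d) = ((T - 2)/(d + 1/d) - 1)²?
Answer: -16807/4225 ≈ -3.9780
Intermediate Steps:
I(T, d) = (-1 + (-2 + T)/(d + 1/d))² (I(T, d) = ((-2 + T)/(d + 1/d) - 1)² = (-1 + (-2 + T)/(d + 1/d))²)
K = -7
K*I((0*0)*(-4), -8) = -7*(1 + (-8)² + 2*(-8) - 1*(0*0)*(-4)*(-8))²/(1 + (-8)²)² = -7*(1 + 64 - 16 - 1*0*(-4)*(-8))²/(1 + 64)² = -7*(1 + 64 - 16 - 1*0*(-8))²/65² = -7*(1 + 64 - 16 + 0)²/4225 = -7*49²/4225 = -7*2401/4225 = -16807/4225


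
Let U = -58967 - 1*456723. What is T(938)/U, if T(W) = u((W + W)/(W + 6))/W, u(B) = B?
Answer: -1/243405680 ≈ -4.1084e-9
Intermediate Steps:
U = -515690 (U = -58967 - 456723 = -515690)
T(W) = 2/(6 + W) (T(W) = ((W + W)/(W + 6))/W = ((2*W)/(6 + W))/W = (2*W/(6 + W))/W = 2/(6 + W))
T(938)/U = (2/(6 + 938))/(-515690) = (2/944)*(-1/515690) = (2*(1/944))*(-1/515690) = (1/472)*(-1/515690) = -1/243405680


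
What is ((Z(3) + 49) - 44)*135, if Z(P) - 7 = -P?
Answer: 1215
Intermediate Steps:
Z(P) = 7 - P
((Z(3) + 49) - 44)*135 = (((7 - 1*3) + 49) - 44)*135 = (((7 - 3) + 49) - 44)*135 = ((4 + 49) - 44)*135 = (53 - 44)*135 = 9*135 = 1215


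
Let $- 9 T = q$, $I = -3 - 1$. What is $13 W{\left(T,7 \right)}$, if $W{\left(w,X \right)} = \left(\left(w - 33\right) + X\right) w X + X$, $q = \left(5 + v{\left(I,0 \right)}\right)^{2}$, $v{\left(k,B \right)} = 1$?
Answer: $11011$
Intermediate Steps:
$I = -4$
$q = 36$ ($q = \left(5 + 1\right)^{2} = 6^{2} = 36$)
$T = -4$ ($T = \left(- \frac{1}{9}\right) 36 = -4$)
$W{\left(w,X \right)} = X + X w \left(-33 + X + w\right)$ ($W{\left(w,X \right)} = \left(\left(-33 + w\right) + X\right) w X + X = \left(-33 + X + w\right) w X + X = w \left(-33 + X + w\right) X + X = X w \left(-33 + X + w\right) + X = X + X w \left(-33 + X + w\right)$)
$13 W{\left(T,7 \right)} = 13 \cdot 7 \left(1 + \left(-4\right)^{2} - -132 + 7 \left(-4\right)\right) = 13 \cdot 7 \left(1 + 16 + 132 - 28\right) = 13 \cdot 7 \cdot 121 = 13 \cdot 847 = 11011$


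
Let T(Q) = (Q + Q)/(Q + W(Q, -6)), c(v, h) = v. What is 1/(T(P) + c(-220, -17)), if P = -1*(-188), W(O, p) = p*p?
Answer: -28/6113 ≈ -0.0045804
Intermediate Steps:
W(O, p) = p**2
P = 188
T(Q) = 2*Q/(36 + Q) (T(Q) = (Q + Q)/(Q + (-6)**2) = (2*Q)/(Q + 36) = (2*Q)/(36 + Q) = 2*Q/(36 + Q))
1/(T(P) + c(-220, -17)) = 1/(2*188/(36 + 188) - 220) = 1/(2*188/224 - 220) = 1/(2*188*(1/224) - 220) = 1/(47/28 - 220) = 1/(-6113/28) = -28/6113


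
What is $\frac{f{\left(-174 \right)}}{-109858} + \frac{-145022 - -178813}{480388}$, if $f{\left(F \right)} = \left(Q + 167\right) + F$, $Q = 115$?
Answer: $\frac{1830164887}{26387232452} \approx 0.069358$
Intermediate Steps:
$f{\left(F \right)} = 282 + F$ ($f{\left(F \right)} = \left(115 + 167\right) + F = 282 + F$)
$\frac{f{\left(-174 \right)}}{-109858} + \frac{-145022 - -178813}{480388} = \frac{282 - 174}{-109858} + \frac{-145022 - -178813}{480388} = 108 \left(- \frac{1}{109858}\right) + \left(-145022 + 178813\right) \frac{1}{480388} = - \frac{54}{54929} + 33791 \cdot \frac{1}{480388} = - \frac{54}{54929} + \frac{33791}{480388} = \frac{1830164887}{26387232452}$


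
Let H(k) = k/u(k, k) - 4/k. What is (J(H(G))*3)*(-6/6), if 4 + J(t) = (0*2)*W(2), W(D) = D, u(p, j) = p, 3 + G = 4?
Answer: 12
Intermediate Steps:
G = 1 (G = -3 + 4 = 1)
H(k) = 1 - 4/k (H(k) = k/k - 4/k = 1 - 4/k)
J(t) = -4 (J(t) = -4 + (0*2)*2 = -4 + 0*2 = -4 + 0 = -4)
(J(H(G))*3)*(-6/6) = (-4*3)*(-6/6) = -(-72)/6 = -12*(-1) = 12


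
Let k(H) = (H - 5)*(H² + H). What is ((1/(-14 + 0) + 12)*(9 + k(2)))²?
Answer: 2259009/196 ≈ 11526.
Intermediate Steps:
k(H) = (-5 + H)*(H + H²)
((1/(-14 + 0) + 12)*(9 + k(2)))² = ((1/(-14 + 0) + 12)*(9 + 2*(-5 + 2² - 4*2)))² = ((1/(-14) + 12)*(9 + 2*(-5 + 4 - 8)))² = ((-1/14 + 12)*(9 + 2*(-9)))² = (167*(9 - 18)/14)² = ((167/14)*(-9))² = (-1503/14)² = 2259009/196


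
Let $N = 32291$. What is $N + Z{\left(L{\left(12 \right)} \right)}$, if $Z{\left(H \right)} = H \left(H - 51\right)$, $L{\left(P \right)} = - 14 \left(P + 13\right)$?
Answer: $172641$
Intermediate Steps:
$L{\left(P \right)} = -182 - 14 P$ ($L{\left(P \right)} = - 14 \left(13 + P\right) = -182 - 14 P$)
$Z{\left(H \right)} = H \left(-51 + H\right)$
$N + Z{\left(L{\left(12 \right)} \right)} = 32291 + \left(-182 - 168\right) \left(-51 - 350\right) = 32291 - 350 \left(-51 - 350\right) = 32291 - -140350 = 32291 + 140350 = 172641$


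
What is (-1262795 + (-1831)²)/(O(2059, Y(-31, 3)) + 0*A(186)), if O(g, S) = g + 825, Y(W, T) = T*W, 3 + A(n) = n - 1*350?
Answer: 149269/206 ≈ 724.61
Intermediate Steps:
A(n) = -353 + n (A(n) = -3 + (n - 1*350) = -3 + (n - 350) = -3 + (-350 + n) = -353 + n)
O(g, S) = 825 + g
(-1262795 + (-1831)²)/(O(2059, Y(-31, 3)) + 0*A(186)) = (-1262795 + (-1831)²)/((825 + 2059) + 0*(-353 + 186)) = (-1262795 + 3352561)/(2884 + 0*(-167)) = 2089766/(2884 + 0) = 2089766/2884 = 2089766*(1/2884) = 149269/206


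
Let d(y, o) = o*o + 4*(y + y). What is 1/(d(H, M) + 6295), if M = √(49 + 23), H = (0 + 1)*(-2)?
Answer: 1/6351 ≈ 0.00015746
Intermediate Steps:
H = -2 (H = 1*(-2) = -2)
M = 6*√2 (M = √72 = 6*√2 ≈ 8.4853)
d(y, o) = o² + 8*y (d(y, o) = o² + 4*(2*y) = o² + 8*y)
1/(d(H, M) + 6295) = 1/(((6*√2)² + 8*(-2)) + 6295) = 1/((72 - 16) + 6295) = 1/(56 + 6295) = 1/6351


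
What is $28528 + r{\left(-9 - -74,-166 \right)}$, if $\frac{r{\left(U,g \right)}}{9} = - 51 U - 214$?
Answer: $-3233$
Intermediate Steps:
$r{\left(U,g \right)} = -1926 - 459 U$ ($r{\left(U,g \right)} = 9 \left(- 51 U - 214\right) = 9 \left(-214 - 51 U\right) = -1926 - 459 U$)
$28528 + r{\left(-9 - -74,-166 \right)} = 28528 - \left(1926 + 459 \left(-9 - -74\right)\right) = 28528 - \left(1926 + 459 \left(-9 + 74\right)\right) = 28528 - 31761 = -3233$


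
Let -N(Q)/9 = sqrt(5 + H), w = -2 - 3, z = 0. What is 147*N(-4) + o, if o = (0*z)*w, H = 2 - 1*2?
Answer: -1323*sqrt(5) ≈ -2958.3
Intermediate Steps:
w = -5
H = 0 (H = 2 - 2 = 0)
o = 0 (o = (0*0)*(-5) = 0*(-5) = 0)
N(Q) = -9*sqrt(5) (N(Q) = -9*sqrt(5 + 0) = -9*sqrt(5))
147*N(-4) + o = 147*(-9*sqrt(5)) + 0 = -1323*sqrt(5) + 0 = -1323*sqrt(5)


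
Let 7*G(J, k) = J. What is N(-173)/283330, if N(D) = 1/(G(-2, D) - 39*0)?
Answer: -7/566660 ≈ -1.2353e-5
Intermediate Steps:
G(J, k) = J/7
N(D) = -7/2 (N(D) = 1/((1/7)*(-2) - 39*0) = 1/(-2/7 + 0) = 1/(-2/7) = -7/2)
N(-173)/283330 = -7/2/283330 = -7/2*1/283330 = -7/566660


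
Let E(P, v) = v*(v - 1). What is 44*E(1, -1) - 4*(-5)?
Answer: 108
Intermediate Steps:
E(P, v) = v*(-1 + v)
44*E(1, -1) - 4*(-5) = 44*(-(-1 - 1)) - 4*(-5) = 44*(-1*(-2)) + 20 = 44*2 + 20 = 88 + 20 = 108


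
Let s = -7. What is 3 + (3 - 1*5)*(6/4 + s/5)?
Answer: 14/5 ≈ 2.8000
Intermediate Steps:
3 + (3 - 1*5)*(6/4 + s/5) = 3 + (3 - 1*5)*(6/4 - 7/5) = 3 + (3 - 5)*(6*(¼) - 7*⅕) = 3 - 2*(3/2 - 7/5) = 3 - 2*⅒ = 3 - ⅕ = 14/5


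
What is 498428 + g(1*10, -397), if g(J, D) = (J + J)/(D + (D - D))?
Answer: 197875896/397 ≈ 4.9843e+5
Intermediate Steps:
g(J, D) = 2*J/D (g(J, D) = (2*J)/(D + 0) = (2*J)/D = 2*J/D)
498428 + g(1*10, -397) = 498428 + 2*(1*10)/(-397) = 498428 + 2*10*(-1/397) = 498428 - 20/397 = 197875896/397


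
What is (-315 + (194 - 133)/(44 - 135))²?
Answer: 825183076/8281 ≈ 99648.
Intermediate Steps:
(-315 + (194 - 133)/(44 - 135))² = (-315 + 61/(-91))² = (-315 + 61*(-1/91))² = (-315 - 61/91)² = (-28726/91)² = 825183076/8281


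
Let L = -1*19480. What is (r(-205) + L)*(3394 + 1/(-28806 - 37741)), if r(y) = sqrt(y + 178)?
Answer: -4399762871160/66547 + 677581551*I*sqrt(3)/66547 ≈ -6.6115e+7 + 17636.0*I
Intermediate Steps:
r(y) = sqrt(178 + y)
L = -19480
(r(-205) + L)*(3394 + 1/(-28806 - 37741)) = (sqrt(178 - 205) - 19480)*(3394 + 1/(-28806 - 37741)) = (sqrt(-27) - 19480)*(3394 + 1/(-66547)) = (3*I*sqrt(3) - 19480)*(3394 - 1/66547) = (-19480 + 3*I*sqrt(3))*(225860517/66547) = -4399762871160/66547 + 677581551*I*sqrt(3)/66547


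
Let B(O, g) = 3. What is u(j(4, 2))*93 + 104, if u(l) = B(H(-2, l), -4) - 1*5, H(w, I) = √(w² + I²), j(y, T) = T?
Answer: -82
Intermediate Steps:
H(w, I) = √(I² + w²)
u(l) = -2 (u(l) = 3 - 1*5 = 3 - 5 = -2)
u(j(4, 2))*93 + 104 = -2*93 + 104 = -186 + 104 = -82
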